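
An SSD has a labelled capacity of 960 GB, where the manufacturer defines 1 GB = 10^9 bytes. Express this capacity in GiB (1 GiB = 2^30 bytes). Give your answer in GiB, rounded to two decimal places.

894.07 GiB

960 GB = 960 × 10^9 bytes = 960,000,000,000 bytes
1 GiB = 1,073,741,824 bytes
960,000,000,000 / 1,073,741,824 = 894.07 GiB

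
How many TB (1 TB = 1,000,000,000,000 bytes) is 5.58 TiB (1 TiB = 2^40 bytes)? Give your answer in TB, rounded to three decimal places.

5.58 TiB = 5.58 × 2^40 bytes = 6,135,274,882,990.08 bytes
1 TB = 10^12 bytes = 1,000,000,000,000 bytes
6,135,274,882,990.08 / 1,000,000,000,000 = 6.135 TB

6.135 TB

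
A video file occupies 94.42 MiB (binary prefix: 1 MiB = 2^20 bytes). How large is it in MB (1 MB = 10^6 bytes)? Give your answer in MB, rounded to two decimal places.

94.42 MiB × 1,048,576 bytes/MiB = 99,006,545.92 bytes
1 MB = 10^6 bytes = 1,000,000 bytes
99,006,545.92 / 1,000,000 = 99.01 MB

99.01 MB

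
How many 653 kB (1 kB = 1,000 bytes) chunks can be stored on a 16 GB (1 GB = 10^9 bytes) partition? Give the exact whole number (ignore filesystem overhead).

Capacity: 16 GB = 16,000,000,000 bytes
Per item: 653 kB = 653,000 bytes
⌊16,000,000,000 / 653,000⌋ = 24,502

24,502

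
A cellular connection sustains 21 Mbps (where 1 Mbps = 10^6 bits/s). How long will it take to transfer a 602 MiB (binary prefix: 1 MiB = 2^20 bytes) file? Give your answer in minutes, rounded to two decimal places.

602 MiB = 631,242,752 bytes = 5,049,942,016 bits
21 Mbps = 21,000,000 bits/s
time = 5,049,942,016 / 21,000,000 = 240.473 s
240.473 s / 60 = 4.01 minutes

4.01 minutes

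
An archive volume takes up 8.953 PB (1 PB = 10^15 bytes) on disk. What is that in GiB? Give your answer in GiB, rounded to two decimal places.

8,338,131.01 GiB

8.953 PB × 1,000,000,000,000,000 bytes/PB = 8,953,000,000,000,000 bytes
1 GiB = 1,073,741,824 bytes
8,953,000,000,000,000 / 1,073,741,824 = 8,338,131.01 GiB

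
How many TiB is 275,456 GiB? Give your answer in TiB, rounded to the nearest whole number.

275,456 GiB = 275,456 × 2^30 bytes = 295,768,627,871,744 bytes
1 TiB = 2^40 bytes = 1,099,511,627,776 bytes
295,768,627,871,744 / 1,099,511,627,776 = 269 TiB

269 TiB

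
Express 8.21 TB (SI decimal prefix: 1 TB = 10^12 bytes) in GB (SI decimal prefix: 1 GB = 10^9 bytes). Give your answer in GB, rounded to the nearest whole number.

8.21 TB = 8.21 × 10^12 bytes = 8,210,000,000,000 bytes
1 GB = 1,000,000,000 bytes
8,210,000,000,000 / 1,000,000,000 = 8,210 GB

8,210 GB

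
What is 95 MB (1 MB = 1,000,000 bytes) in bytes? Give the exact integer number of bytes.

95,000,000 bytes

95 × 1,000,000 = 95,000,000 bytes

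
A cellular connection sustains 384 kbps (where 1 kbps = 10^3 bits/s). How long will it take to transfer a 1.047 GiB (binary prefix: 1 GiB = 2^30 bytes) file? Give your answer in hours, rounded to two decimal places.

6.51 hours

1.047 GiB = 1,124,207,689.728 bytes = 8,993,661,517.824 bits
384 kbps = 384,000 bits/s
time = 8,993,661,517.824 / 384,000 = 23,420.9935 s
23,420.9935 s / 3600 = 6.51 hours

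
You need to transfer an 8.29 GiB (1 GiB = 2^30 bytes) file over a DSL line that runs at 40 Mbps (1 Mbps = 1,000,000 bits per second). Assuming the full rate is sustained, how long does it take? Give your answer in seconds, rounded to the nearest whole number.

8.29 GiB = 8,901,319,720.96 bytes = 71,210,557,767.68 bits
40 Mbps = 40,000,000 bits/s
time = 71,210,557,767.68 / 40,000,000 = 1,780 s

1,780 seconds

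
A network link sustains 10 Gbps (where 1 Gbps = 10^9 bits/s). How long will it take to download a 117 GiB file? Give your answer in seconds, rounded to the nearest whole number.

101 seconds

117 GiB = 125,627,793,408 bytes = 1,005,022,347,264 bits
10 Gbps = 10,000,000,000 bits/s
time = 1,005,022,347,264 / 10,000,000,000 = 101 s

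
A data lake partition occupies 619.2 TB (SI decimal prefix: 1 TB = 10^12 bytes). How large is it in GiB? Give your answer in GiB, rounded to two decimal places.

619.2 TB × 1,000,000,000,000 bytes/TB = 619,200,000,000,000 bytes
1 GiB = 1,073,741,824 bytes
619,200,000,000,000 / 1,073,741,824 = 576,674.94 GiB

576,674.94 GiB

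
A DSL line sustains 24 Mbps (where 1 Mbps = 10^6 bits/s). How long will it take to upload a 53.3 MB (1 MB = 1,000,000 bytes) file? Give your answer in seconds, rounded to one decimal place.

53.3 MB = 53,300,000 bytes = 426,400,000 bits
24 Mbps = 24,000,000 bits/s
time = 426,400,000 / 24,000,000 = 17.8 s

17.8 seconds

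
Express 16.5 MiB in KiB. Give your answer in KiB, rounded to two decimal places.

16,896.00 KiB

16.5 MiB × 1,048,576 bytes/MiB = 17,301,504 bytes
1 KiB = 2^10 bytes = 1,024 bytes
17,301,504 / 1,024 = 16,896.00 KiB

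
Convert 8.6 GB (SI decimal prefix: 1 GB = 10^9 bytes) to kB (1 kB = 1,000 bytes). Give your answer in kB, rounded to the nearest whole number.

8.6 GB = 8.6 × 10^9 bytes = 8,600,000,000 bytes
1 kB = 10^3 bytes = 1,000 bytes
8,600,000,000 / 1,000 = 8,600,000 kB

8,600,000 kB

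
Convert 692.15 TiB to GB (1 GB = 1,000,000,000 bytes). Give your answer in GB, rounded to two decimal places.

692.15 TiB × 1,099,511,627,776 bytes/TiB = 761,026,973,165,158.4 bytes
1 GB = 10^9 bytes = 1,000,000,000 bytes
761,026,973,165,158.4 / 1,000,000,000 = 761,026.97 GB

761,026.97 GB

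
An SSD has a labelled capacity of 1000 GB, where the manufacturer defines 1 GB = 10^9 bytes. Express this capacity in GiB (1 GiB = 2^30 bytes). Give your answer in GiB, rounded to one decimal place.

931.3 GiB

1000 GB = 1000 × 10^9 bytes = 1,000,000,000,000 bytes
1 GiB = 1,073,741,824 bytes
1,000,000,000,000 / 1,073,741,824 = 931.3 GiB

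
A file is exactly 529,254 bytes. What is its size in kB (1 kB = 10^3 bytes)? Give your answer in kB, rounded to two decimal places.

529.25 kB

529,254 bytes given.
1 kB = 1,000 bytes
529,254 / 1,000 = 529.25 kB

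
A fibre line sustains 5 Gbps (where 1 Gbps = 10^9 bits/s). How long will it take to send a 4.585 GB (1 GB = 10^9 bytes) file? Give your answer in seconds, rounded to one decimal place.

4.585 GB = 4,585,000,000 bytes = 36,680,000,000 bits
5 Gbps = 5,000,000,000 bits/s
time = 36,680,000,000 / 5,000,000,000 = 7.3 s

7.3 seconds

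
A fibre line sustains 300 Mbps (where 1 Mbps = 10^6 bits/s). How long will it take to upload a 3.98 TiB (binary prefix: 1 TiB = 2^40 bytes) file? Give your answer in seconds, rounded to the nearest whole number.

116,695 seconds

3.98 TiB = 4,376,056,278,548.48 bytes = 35,008,450,228,387.84 bits
300 Mbps = 300,000,000 bits/s
time = 35,008,450,228,387.84 / 300,000,000 = 116,695 s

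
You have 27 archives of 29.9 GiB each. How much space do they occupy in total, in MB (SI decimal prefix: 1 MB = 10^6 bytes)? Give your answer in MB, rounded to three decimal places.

Total = 27 × 29.9 GiB = 807.3 GiB
= 807.3 × 1,073,741,824 bytes = 866,831,774,515.2 bytes
1 MB = 1,000,000 bytes
866,831,774,515.2 / 1,000,000 = 866,831.775 MB

866,831.775 MB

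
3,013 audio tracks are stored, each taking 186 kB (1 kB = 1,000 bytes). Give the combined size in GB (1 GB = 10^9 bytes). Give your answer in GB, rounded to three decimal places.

0.560 GB

Total = 3,013 × 186 kB = 560,418 kB
= 560,418 × 1,000 bytes = 560,418,000 bytes
1 GB = 1,000,000,000 bytes
560,418,000 / 1,000,000,000 = 0.560 GB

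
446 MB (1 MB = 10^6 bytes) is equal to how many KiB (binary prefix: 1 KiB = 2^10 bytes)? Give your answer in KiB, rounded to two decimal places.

435,546.88 KiB

446 MB = 446 × 10^6 bytes = 446,000,000 bytes
1 KiB = 2^10 bytes = 1,024 bytes
446,000,000 / 1,024 = 435,546.88 KiB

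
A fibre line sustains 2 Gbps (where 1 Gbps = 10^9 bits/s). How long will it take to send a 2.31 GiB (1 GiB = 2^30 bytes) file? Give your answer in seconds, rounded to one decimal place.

2.31 GiB = 2,480,343,613.44 bytes = 19,842,748,907.52 bits
2 Gbps = 2,000,000,000 bits/s
time = 19,842,748,907.52 / 2,000,000,000 = 9.9 s

9.9 seconds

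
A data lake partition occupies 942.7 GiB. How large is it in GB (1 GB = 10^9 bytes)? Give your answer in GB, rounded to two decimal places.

942.7 GiB × 1,073,741,824 bytes/GiB = 1,012,216,417,484.8 bytes
1 GB = 1,000,000,000 bytes
1,012,216,417,484.8 / 1,000,000,000 = 1,012.22 GB

1,012.22 GB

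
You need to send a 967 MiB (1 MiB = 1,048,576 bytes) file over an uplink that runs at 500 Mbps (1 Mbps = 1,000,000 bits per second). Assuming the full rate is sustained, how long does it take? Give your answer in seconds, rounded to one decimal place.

16.2 seconds

967 MiB = 1,013,972,992 bytes = 8,111,783,936 bits
500 Mbps = 500,000,000 bits/s
time = 8,111,783,936 / 500,000,000 = 16.2 s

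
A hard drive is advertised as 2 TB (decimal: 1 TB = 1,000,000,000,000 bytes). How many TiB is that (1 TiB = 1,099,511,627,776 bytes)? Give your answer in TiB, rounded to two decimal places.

2 TB = 2 × 10^12 bytes = 2,000,000,000,000 bytes
1 TiB = 2^40 bytes = 1,099,511,627,776 bytes
2,000,000,000,000 / 1,099,511,627,776 = 1.82 TiB

1.82 TiB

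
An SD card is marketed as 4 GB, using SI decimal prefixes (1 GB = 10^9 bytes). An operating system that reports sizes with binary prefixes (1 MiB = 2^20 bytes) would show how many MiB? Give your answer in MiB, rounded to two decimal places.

3,814.70 MiB

4 GB × 1,000,000,000 bytes/GB = 4,000,000,000 bytes
1 MiB = 1,048,576 bytes
4,000,000,000 / 1,048,576 = 3,814.70 MiB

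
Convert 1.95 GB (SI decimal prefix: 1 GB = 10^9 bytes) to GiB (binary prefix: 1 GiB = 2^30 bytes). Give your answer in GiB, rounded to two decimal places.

1.95 GB = 1.95 × 10^9 bytes = 1,950,000,000 bytes
1 GiB = 1,073,741,824 bytes
1,950,000,000 / 1,073,741,824 = 1.82 GiB

1.82 GiB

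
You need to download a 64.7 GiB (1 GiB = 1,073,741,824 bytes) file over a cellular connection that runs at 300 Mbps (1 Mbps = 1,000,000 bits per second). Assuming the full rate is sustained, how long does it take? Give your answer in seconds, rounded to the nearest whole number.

1,853 seconds

64.7 GiB = 69,471,096,012.8 bytes = 555,768,768,102.4 bits
300 Mbps = 300,000,000 bits/s
time = 555,768,768,102.4 / 300,000,000 = 1,853 s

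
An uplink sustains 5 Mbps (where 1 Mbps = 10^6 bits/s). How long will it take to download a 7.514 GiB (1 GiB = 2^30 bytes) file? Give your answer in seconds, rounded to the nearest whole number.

12,909 seconds

7.514 GiB = 8,068,096,065.536 bytes = 64,544,768,524.288 bits
5 Mbps = 5,000,000 bits/s
time = 64,544,768,524.288 / 5,000,000 = 12,909 s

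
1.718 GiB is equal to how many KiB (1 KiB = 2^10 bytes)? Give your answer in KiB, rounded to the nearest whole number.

1.718 GiB = 1.718 × 2^30 bytes = 1,844,688,453.632 bytes
1 KiB = 1,024 bytes
1,844,688,453.632 / 1,024 = 1,801,454 KiB

1,801,454 KiB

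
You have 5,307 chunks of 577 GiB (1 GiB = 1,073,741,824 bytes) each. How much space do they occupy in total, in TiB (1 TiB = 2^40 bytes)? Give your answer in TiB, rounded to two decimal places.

2,990.37 TiB

Total = 5,307 × 577 GiB = 3,062,139 GiB
= 3,062,139 × 1,073,741,824 bytes = 3,287,946,715,201,536 bytes
1 TiB = 1,099,511,627,776 bytes
3,287,946,715,201,536 / 1,099,511,627,776 = 2,990.37 TiB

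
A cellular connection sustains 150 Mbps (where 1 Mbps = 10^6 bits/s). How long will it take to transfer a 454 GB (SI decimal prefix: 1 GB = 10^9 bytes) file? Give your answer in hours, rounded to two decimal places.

6.73 hours

454 GB = 454,000,000,000 bytes = 3,632,000,000,000 bits
150 Mbps = 150,000,000 bits/s
time = 3,632,000,000,000 / 150,000,000 = 24,213.3333 s
24,213.3333 s / 3600 = 6.73 hours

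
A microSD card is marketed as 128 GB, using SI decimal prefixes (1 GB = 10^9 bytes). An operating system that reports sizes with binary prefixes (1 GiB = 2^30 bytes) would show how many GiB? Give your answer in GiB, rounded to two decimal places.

119.21 GiB

128 GB = 128 × 10^9 bytes = 128,000,000,000 bytes
1 GiB = 1,073,741,824 bytes
128,000,000,000 / 1,073,741,824 = 119.21 GiB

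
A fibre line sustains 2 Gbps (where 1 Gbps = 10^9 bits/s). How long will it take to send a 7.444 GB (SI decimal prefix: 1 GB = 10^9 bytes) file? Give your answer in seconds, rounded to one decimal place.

29.8 seconds

7.444 GB = 7,444,000,000 bytes = 59,552,000,000 bits
2 Gbps = 2,000,000,000 bits/s
time = 59,552,000,000 / 2,000,000,000 = 29.8 s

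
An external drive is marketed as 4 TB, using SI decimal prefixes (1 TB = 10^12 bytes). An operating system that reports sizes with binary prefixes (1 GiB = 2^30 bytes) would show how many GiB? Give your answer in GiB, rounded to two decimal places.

4 TB × 1,000,000,000,000 bytes/TB = 4,000,000,000,000 bytes
1 GiB = 1,073,741,824 bytes
4,000,000,000,000 / 1,073,741,824 = 3,725.29 GiB

3,725.29 GiB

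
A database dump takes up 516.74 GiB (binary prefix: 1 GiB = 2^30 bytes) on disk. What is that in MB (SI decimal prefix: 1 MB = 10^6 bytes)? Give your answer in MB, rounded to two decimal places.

554,845.35 MB

516.74 GiB × 1,073,741,824 bytes/GiB = 554,845,350,133.76 bytes
1 MB = 10^6 bytes = 1,000,000 bytes
554,845,350,133.76 / 1,000,000 = 554,845.35 MB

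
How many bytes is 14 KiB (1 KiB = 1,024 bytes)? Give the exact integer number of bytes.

14 × 1,024 = 14,336 bytes

14,336 bytes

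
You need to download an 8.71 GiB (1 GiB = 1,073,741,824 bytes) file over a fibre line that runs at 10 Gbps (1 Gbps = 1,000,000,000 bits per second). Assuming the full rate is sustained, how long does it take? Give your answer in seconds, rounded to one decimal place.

7.5 seconds

8.71 GiB = 9,352,291,287.04 bytes = 74,818,330,296.32 bits
10 Gbps = 10,000,000,000 bits/s
time = 74,818,330,296.32 / 10,000,000,000 = 7.5 s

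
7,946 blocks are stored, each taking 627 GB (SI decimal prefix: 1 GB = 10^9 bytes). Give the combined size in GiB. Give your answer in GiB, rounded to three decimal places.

4,639,981.315 GiB

Total = 7,946 × 627 GB = 4,982,142 GB
= 4,982,142 × 1,000,000,000 bytes = 4,982,142,000,000,000 bytes
1 GiB = 1,073,741,824 bytes
4,982,142,000,000,000 / 1,073,741,824 = 4,639,981.315 GiB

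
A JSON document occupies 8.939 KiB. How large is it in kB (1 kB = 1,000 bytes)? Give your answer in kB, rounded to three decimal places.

8.939 KiB = 8.939 × 2^10 bytes = 9,153.536 bytes
1 kB = 10^3 bytes = 1,000 bytes
9,153.536 / 1,000 = 9.154 kB

9.154 kB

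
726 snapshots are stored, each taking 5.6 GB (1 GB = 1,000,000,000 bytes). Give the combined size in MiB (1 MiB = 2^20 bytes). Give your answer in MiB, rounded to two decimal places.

3,877,258.30 MiB

Total = 726 × 5.6 GB = 4065.6 GB
= 4065.6 × 1,000,000,000 bytes = 4,065,600,000,000 bytes
1 MiB = 1,048,576 bytes
4,065,600,000,000 / 1,048,576 = 3,877,258.30 MiB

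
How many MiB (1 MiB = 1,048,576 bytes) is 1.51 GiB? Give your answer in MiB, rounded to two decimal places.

1,546.24 MiB

1.51 GiB × 1,073,741,824 bytes/GiB = 1,621,350,154.24 bytes
1 MiB = 2^20 bytes = 1,048,576 bytes
1,621,350,154.24 / 1,048,576 = 1,546.24 MiB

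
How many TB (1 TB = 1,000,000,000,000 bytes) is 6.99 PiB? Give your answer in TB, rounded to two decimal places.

7,870.04 TB

6.99 PiB = 6.99 × 2^50 bytes = 7,870,040,348,829,941.76 bytes
1 TB = 1,000,000,000,000 bytes
7,870,040,348,829,941.76 / 1,000,000,000,000 = 7,870.04 TB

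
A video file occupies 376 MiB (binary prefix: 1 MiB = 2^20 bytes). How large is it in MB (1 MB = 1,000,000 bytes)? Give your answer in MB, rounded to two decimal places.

394.26 MB

376 MiB = 376 × 2^20 bytes = 394,264,576 bytes
1 MB = 1,000,000 bytes
394,264,576 / 1,000,000 = 394.26 MB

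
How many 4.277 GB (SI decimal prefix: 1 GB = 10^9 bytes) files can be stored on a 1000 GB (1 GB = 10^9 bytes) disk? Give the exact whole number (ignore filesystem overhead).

Capacity: 1000 GB = 1,000,000,000,000 bytes
Per item: 4.277 GB = 4,277,000,000 bytes
⌊1,000,000,000,000 / 4,277,000,000⌋ = 233

233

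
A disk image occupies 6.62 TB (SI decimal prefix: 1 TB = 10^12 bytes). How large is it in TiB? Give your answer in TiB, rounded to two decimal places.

6.02 TiB

6.62 TB = 6.62 × 10^12 bytes = 6,620,000,000,000 bytes
1 TiB = 2^40 bytes = 1,099,511,627,776 bytes
6,620,000,000,000 / 1,099,511,627,776 = 6.02 TiB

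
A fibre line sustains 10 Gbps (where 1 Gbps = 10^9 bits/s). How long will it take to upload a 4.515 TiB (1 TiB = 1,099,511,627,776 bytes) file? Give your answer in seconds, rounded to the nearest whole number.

3,971 seconds

4.515 TiB = 4,964,294,999,408.64 bytes = 39,714,359,995,269.12 bits
10 Gbps = 10,000,000,000 bits/s
time = 39,714,359,995,269.12 / 10,000,000,000 = 3,971 s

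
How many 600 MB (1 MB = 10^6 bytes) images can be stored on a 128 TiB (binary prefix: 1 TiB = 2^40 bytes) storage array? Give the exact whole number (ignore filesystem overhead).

234,562

Capacity: 128 TiB = 140,737,488,355,328 bytes
Per item: 600 MB = 600,000,000 bytes
⌊140,737,488,355,328 / 600,000,000⌋ = 234,562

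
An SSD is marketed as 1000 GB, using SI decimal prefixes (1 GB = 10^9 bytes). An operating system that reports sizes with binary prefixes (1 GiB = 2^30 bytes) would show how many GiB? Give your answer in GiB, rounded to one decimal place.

931.3 GiB

1000 GB × 1,000,000,000 bytes/GB = 1,000,000,000,000 bytes
1 GiB = 2^30 bytes = 1,073,741,824 bytes
1,000,000,000,000 / 1,073,741,824 = 931.3 GiB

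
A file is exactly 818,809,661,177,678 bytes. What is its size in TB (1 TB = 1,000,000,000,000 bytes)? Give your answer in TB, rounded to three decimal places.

818,809,661,177,678 bytes given.
1 TB = 10^12 bytes = 1,000,000,000,000 bytes
818,809,661,177,678 / 1,000,000,000,000 = 818.810 TB

818.810 TB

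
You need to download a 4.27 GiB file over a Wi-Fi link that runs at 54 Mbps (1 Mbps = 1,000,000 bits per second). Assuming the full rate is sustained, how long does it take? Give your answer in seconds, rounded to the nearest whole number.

4.27 GiB = 4,584,877,588.48 bytes = 36,679,020,707.84 bits
54 Mbps = 54,000,000 bits/s
time = 36,679,020,707.84 / 54,000,000 = 679 s

679 seconds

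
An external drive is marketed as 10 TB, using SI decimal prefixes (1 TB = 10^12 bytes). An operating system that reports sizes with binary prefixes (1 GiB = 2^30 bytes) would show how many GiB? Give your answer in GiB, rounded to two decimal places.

10 TB = 10 × 10^12 bytes = 10,000,000,000,000 bytes
1 GiB = 1,073,741,824 bytes
10,000,000,000,000 / 1,073,741,824 = 9,313.23 GiB

9,313.23 GiB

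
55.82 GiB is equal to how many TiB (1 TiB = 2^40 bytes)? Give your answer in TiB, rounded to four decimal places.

55.82 GiB = 55.82 × 2^30 bytes = 59,936,268,615.68 bytes
1 TiB = 1,099,511,627,776 bytes
59,936,268,615.68 / 1,099,511,627,776 = 0.0545 TiB

0.0545 TiB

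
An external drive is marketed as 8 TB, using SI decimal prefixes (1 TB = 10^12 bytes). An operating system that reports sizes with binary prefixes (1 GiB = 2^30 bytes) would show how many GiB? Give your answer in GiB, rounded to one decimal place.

7,450.6 GiB

8 TB = 8 × 10^12 bytes = 8,000,000,000,000 bytes
1 GiB = 2^30 bytes = 1,073,741,824 bytes
8,000,000,000,000 / 1,073,741,824 = 7,450.6 GiB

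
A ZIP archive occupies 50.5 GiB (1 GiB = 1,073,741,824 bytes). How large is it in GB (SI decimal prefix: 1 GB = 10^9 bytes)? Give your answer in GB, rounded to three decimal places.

54.224 GB

50.5 GiB × 1,073,741,824 bytes/GiB = 54,223,962,112 bytes
1 GB = 1,000,000,000 bytes
54,223,962,112 / 1,000,000,000 = 54.224 GB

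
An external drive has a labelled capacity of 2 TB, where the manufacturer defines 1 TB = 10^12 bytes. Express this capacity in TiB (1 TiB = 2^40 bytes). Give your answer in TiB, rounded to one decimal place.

2 TB = 2 × 10^12 bytes = 2,000,000,000,000 bytes
1 TiB = 2^40 bytes = 1,099,511,627,776 bytes
2,000,000,000,000 / 1,099,511,627,776 = 1.8 TiB

1.8 TiB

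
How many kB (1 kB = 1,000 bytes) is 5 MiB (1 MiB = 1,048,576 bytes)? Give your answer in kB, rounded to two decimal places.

5,242.88 kB

5 MiB = 5 × 2^20 bytes = 5,242,880 bytes
1 kB = 10^3 bytes = 1,000 bytes
5,242,880 / 1,000 = 5,242.88 kB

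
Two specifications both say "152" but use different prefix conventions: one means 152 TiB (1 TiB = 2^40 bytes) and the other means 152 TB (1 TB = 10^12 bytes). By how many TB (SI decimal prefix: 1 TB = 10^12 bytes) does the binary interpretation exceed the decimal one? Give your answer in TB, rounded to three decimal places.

15.126 TB

152 TiB = 152 × 1,099,511,627,776 = 167,125,767,421,952 bytes
152 TB = 152 × 1,000,000,000,000 = 152,000,000,000,000 bytes
difference = 15,125,767,421,952 bytes
15,125,767,421,952 / 1,000,000,000,000 = 15.126 TB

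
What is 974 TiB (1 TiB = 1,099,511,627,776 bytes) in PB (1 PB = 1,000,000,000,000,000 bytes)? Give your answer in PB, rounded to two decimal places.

974 TiB × 1,099,511,627,776 bytes/TiB = 1,070,924,325,453,824 bytes
1 PB = 10^15 bytes = 1,000,000,000,000,000 bytes
1,070,924,325,453,824 / 1,000,000,000,000,000 = 1.07 PB

1.07 PB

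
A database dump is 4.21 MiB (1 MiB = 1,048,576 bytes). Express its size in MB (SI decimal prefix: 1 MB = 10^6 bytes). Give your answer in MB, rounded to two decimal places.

4.21 MiB × 1,048,576 bytes/MiB = 4,414,504.96 bytes
1 MB = 1,000,000 bytes
4,414,504.96 / 1,000,000 = 4.41 MB

4.41 MB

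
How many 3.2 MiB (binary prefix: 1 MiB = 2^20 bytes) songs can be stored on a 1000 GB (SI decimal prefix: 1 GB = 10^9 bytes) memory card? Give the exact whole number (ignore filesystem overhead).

298,023

Capacity: 1000 GB = 1,000,000,000,000 bytes
Per item: 3.2 MiB = 3,355,443.2 bytes
⌊1,000,000,000,000 / 3,355,443.2⌋ = 298,023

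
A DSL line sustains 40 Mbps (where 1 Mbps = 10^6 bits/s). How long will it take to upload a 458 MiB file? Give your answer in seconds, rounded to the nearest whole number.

458 MiB = 480,247,808 bytes = 3,841,982,464 bits
40 Mbps = 40,000,000 bits/s
time = 3,841,982,464 / 40,000,000 = 96 s

96 seconds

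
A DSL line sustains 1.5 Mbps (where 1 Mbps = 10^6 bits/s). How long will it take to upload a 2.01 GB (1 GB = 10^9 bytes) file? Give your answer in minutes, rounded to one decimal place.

2.01 GB = 2,010,000,000 bytes = 16,080,000,000 bits
1.5 Mbps = 1,500,000 bits/s
time = 16,080,000,000 / 1,500,000 = 10,720.00 s
10,720.00 s / 60 = 178.7 minutes

178.7 minutes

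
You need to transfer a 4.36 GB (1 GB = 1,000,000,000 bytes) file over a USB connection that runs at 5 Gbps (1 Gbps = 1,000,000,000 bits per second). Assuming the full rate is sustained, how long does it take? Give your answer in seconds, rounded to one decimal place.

7.0 seconds

4.36 GB = 4,360,000,000 bytes = 34,880,000,000 bits
5 Gbps = 5,000,000,000 bits/s
time = 34,880,000,000 / 5,000,000,000 = 7.0 s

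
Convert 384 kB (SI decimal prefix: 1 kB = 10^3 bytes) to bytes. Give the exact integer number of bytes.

384,000 bytes

384 × 1,000 = 384,000 bytes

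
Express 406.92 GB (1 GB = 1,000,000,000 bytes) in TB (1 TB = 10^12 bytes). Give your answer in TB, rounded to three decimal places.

406.92 GB = 406.92 × 10^9 bytes = 406,920,000,000 bytes
1 TB = 1,000,000,000,000 bytes
406,920,000,000 / 1,000,000,000,000 = 0.407 TB

0.407 TB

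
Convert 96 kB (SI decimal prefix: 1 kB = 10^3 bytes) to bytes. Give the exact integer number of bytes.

96 × 1,000 = 96,000 bytes

96,000 bytes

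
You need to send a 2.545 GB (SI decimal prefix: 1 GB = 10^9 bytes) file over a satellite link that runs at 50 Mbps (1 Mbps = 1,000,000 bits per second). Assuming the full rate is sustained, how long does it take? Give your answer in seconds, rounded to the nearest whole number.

2.545 GB = 2,545,000,000 bytes = 20,360,000,000 bits
50 Mbps = 50,000,000 bits/s
time = 20,360,000,000 / 50,000,000 = 407 s

407 seconds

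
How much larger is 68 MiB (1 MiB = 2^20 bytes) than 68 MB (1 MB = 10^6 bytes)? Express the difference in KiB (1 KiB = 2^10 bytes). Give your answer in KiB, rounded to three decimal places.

68 MiB = 68 × 1,048,576 = 71,303,168 bytes
68 MB = 68 × 1,000,000 = 68,000,000 bytes
difference = 3,303,168 bytes
3,303,168 / 1,024 = 3,225.750 KiB

3,225.750 KiB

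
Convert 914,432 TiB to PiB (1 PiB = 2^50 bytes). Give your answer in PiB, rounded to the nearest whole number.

893 PiB

914,432 TiB = 914,432 × 2^40 bytes = 1,005,428,616,810,463,232 bytes
1 PiB = 1,125,899,906,842,624 bytes
1,005,428,616,810,463,232 / 1,125,899,906,842,624 = 893 PiB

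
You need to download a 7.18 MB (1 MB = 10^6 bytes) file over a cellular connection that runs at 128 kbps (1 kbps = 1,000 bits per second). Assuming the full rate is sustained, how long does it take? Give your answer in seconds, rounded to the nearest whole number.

7.18 MB = 7,180,000 bytes = 57,440,000 bits
128 kbps = 128,000 bits/s
time = 57,440,000 / 128,000 = 449 s

449 seconds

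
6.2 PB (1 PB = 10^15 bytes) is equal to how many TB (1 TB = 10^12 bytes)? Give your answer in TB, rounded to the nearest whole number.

6.2 PB × 1,000,000,000,000,000 bytes/PB = 6,200,000,000,000,000 bytes
1 TB = 10^12 bytes = 1,000,000,000,000 bytes
6,200,000,000,000,000 / 1,000,000,000,000 = 6,200 TB

6,200 TB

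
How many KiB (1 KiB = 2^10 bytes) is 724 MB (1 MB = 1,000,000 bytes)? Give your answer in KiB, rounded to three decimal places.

724 MB = 724 × 10^6 bytes = 724,000,000 bytes
1 KiB = 2^10 bytes = 1,024 bytes
724,000,000 / 1,024 = 707,031.250 KiB

707,031.250 KiB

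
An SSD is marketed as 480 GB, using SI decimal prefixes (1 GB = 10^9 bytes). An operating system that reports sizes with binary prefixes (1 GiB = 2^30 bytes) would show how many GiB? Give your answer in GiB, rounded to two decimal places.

480 GB × 1,000,000,000 bytes/GB = 480,000,000,000 bytes
1 GiB = 2^30 bytes = 1,073,741,824 bytes
480,000,000,000 / 1,073,741,824 = 447.03 GiB

447.03 GiB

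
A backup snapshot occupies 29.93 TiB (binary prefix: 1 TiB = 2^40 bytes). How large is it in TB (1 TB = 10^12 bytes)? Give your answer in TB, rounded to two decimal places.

29.93 TiB = 29.93 × 2^40 bytes = 32,908,383,019,335.68 bytes
1 TB = 10^12 bytes = 1,000,000,000,000 bytes
32,908,383,019,335.68 / 1,000,000,000,000 = 32.91 TB

32.91 TB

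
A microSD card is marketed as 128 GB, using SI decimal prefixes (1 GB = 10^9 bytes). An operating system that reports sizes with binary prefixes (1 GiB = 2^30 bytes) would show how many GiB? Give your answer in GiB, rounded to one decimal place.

119.2 GiB

128 GB = 128 × 10^9 bytes = 128,000,000,000 bytes
1 GiB = 2^30 bytes = 1,073,741,824 bytes
128,000,000,000 / 1,073,741,824 = 119.2 GiB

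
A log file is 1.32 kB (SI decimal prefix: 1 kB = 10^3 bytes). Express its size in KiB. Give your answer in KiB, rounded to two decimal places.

1.32 kB = 1.32 × 10^3 bytes = 1,320 bytes
1 KiB = 2^10 bytes = 1,024 bytes
1,320 / 1,024 = 1.29 KiB

1.29 KiB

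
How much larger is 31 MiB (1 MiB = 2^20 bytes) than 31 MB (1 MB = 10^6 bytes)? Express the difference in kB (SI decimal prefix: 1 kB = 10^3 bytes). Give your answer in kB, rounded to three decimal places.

1,505.856 kB

31 MiB = 31 × 1,048,576 = 32,505,856 bytes
31 MB = 31 × 1,000,000 = 31,000,000 bytes
difference = 1,505,856 bytes
1,505,856 / 1,000 = 1,505.856 kB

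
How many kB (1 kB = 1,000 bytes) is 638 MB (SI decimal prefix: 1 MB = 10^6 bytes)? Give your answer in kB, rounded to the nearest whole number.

638 MB = 638 × 10^6 bytes = 638,000,000 bytes
1 kB = 1,000 bytes
638,000,000 / 1,000 = 638,000 kB

638,000 kB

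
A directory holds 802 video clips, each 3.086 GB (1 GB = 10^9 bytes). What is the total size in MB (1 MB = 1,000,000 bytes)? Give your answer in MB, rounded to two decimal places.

2,474,972.00 MB

Total = 802 × 3.086 GB = 2474.972 GB
= 2474.972 × 1,000,000,000 bytes = 2,474,972,000,000 bytes
1 MB = 1,000,000 bytes
2,474,972,000,000 / 1,000,000 = 2,474,972.00 MB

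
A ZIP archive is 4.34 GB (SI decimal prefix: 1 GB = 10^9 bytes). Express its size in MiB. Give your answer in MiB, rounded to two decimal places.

4,138.95 MiB

4.34 GB = 4.34 × 10^9 bytes = 4,340,000,000 bytes
1 MiB = 1,048,576 bytes
4,340,000,000 / 1,048,576 = 4,138.95 MiB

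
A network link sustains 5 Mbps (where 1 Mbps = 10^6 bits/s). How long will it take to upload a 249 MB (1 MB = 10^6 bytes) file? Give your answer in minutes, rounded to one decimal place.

249 MB = 249,000,000 bytes = 1,992,000,000 bits
5 Mbps = 5,000,000 bits/s
time = 1,992,000,000 / 5,000,000 = 398.40 s
398.40 s / 60 = 6.6 minutes

6.6 minutes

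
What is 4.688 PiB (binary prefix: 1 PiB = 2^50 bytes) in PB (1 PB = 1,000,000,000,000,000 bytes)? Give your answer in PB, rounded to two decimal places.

5.28 PB

4.688 PiB × 1,125,899,906,842,624 bytes/PiB = 5,278,218,763,278,221.312 bytes
1 PB = 10^15 bytes = 1,000,000,000,000,000 bytes
5,278,218,763,278,221.312 / 1,000,000,000,000,000 = 5.28 PB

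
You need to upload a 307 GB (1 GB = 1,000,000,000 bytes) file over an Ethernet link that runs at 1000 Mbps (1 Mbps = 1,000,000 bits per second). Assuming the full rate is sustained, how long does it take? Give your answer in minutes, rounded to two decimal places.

40.93 minutes

307 GB = 307,000,000,000 bytes = 2,456,000,000,000 bits
1000 Mbps = 1,000,000,000 bits/s
time = 2,456,000,000,000 / 1,000,000,000 = 2,456.000 s
2,456.000 s / 60 = 40.93 minutes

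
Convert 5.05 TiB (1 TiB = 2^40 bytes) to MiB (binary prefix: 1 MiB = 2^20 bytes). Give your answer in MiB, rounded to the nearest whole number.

5.05 TiB × 1,099,511,627,776 bytes/TiB = 5,552,533,720,268.8 bytes
1 MiB = 2^20 bytes = 1,048,576 bytes
5,552,533,720,268.8 / 1,048,576 = 5,295,309 MiB

5,295,309 MiB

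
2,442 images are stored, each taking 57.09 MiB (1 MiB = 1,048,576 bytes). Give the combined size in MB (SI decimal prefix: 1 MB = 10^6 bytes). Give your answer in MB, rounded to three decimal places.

146,185.944 MB

Total = 2,442 × 57.09 MiB = 139413.78 MiB
= 139413.78 × 1,048,576 bytes = 146,185,943,777.28 bytes
1 MB = 1,000,000 bytes
146,185,943,777.28 / 1,000,000 = 146,185.944 MB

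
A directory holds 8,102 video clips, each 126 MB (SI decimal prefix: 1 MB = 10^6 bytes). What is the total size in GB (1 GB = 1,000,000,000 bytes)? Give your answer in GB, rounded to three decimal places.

1,020.852 GB

Total = 8,102 × 126 MB = 1,020,852 MB
= 1,020,852 × 1,000,000 bytes = 1,020,852,000,000 bytes
1 GB = 1,000,000,000 bytes
1,020,852,000,000 / 1,000,000,000 = 1,020.852 GB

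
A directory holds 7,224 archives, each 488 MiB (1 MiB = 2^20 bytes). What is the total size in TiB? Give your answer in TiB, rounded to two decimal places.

Total = 7,224 × 488 MiB = 3,525,312 MiB
= 3,525,312 × 1,048,576 bytes = 3,696,557,555,712 bytes
1 TiB = 1,099,511,627,776 bytes
3,696,557,555,712 / 1,099,511,627,776 = 3.36 TiB

3.36 TiB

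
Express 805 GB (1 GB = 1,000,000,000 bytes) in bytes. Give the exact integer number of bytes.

805,000,000,000 bytes

805 × 1,000,000,000 = 805,000,000,000 bytes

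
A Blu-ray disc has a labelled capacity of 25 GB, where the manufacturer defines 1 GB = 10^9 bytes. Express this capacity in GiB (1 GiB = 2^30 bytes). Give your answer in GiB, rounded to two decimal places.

23.28 GiB

25 GB × 1,000,000,000 bytes/GB = 25,000,000,000 bytes
1 GiB = 2^30 bytes = 1,073,741,824 bytes
25,000,000,000 / 1,073,741,824 = 23.28 GiB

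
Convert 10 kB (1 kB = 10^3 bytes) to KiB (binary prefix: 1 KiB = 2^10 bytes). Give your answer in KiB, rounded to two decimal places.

9.77 KiB

10 kB = 10 × 10^3 bytes = 10,000 bytes
1 KiB = 2^10 bytes = 1,024 bytes
10,000 / 1,024 = 9.77 KiB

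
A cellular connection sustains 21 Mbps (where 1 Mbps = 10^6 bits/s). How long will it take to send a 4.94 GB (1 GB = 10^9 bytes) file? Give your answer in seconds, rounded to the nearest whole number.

1,882 seconds

4.94 GB = 4,940,000,000 bytes = 39,520,000,000 bits
21 Mbps = 21,000,000 bits/s
time = 39,520,000,000 / 21,000,000 = 1,882 s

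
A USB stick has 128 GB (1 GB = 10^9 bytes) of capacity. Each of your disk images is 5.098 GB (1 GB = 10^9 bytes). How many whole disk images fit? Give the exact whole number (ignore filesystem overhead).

25

Capacity: 128 GB = 128,000,000,000 bytes
Per item: 5.098 GB = 5,098,000,000 bytes
⌊128,000,000,000 / 5,098,000,000⌋ = 25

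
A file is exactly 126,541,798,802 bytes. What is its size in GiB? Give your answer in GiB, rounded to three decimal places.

126,541,798,802 bytes given.
1 GiB = 2^30 bytes = 1,073,741,824 bytes
126,541,798,802 / 1,073,741,824 = 117.851 GiB

117.851 GiB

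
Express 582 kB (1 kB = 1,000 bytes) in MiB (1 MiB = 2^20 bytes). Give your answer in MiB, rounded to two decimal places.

0.56 MiB

582 kB × 1,000 bytes/kB = 582,000 bytes
1 MiB = 2^20 bytes = 1,048,576 bytes
582,000 / 1,048,576 = 0.56 MiB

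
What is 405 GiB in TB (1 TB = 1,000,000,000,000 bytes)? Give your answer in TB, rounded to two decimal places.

0.43 TB

405 GiB = 405 × 2^30 bytes = 434,865,438,720 bytes
1 TB = 10^12 bytes = 1,000,000,000,000 bytes
434,865,438,720 / 1,000,000,000,000 = 0.43 TB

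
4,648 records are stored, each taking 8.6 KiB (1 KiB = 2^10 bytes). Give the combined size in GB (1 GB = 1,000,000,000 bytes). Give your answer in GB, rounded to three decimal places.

Total = 4,648 × 8.6 KiB = 39972.8 KiB
= 39972.8 × 1,024 bytes = 40,932,147.2 bytes
1 GB = 1,000,000,000 bytes
40,932,147.2 / 1,000,000,000 = 0.041 GB

0.041 GB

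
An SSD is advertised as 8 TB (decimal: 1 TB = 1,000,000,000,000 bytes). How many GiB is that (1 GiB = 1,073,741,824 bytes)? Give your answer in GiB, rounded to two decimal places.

7,450.58 GiB

8 TB = 8 × 10^12 bytes = 8,000,000,000,000 bytes
1 GiB = 1,073,741,824 bytes
8,000,000,000,000 / 1,073,741,824 = 7,450.58 GiB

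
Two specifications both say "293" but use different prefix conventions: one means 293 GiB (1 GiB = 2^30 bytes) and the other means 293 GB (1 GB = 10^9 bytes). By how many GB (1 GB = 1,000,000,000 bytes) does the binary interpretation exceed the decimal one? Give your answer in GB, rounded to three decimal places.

293 GiB = 293 × 1,073,741,824 = 314,606,354,432 bytes
293 GB = 293 × 1,000,000,000 = 293,000,000,000 bytes
difference = 21,606,354,432 bytes
21,606,354,432 / 1,000,000,000 = 21.606 GB

21.606 GB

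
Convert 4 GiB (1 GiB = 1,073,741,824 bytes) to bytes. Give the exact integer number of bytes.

4,294,967,296 bytes

4 × 1,073,741,824 = 4,294,967,296 bytes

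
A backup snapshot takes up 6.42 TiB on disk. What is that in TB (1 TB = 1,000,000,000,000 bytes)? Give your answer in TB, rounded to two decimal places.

6.42 TiB × 1,099,511,627,776 bytes/TiB = 7,058,864,650,321.92 bytes
1 TB = 10^12 bytes = 1,000,000,000,000 bytes
7,058,864,650,321.92 / 1,000,000,000,000 = 7.06 TB

7.06 TB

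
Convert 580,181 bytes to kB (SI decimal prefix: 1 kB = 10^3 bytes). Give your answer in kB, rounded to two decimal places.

580.18 kB

580,181 bytes given.
1 kB = 10^3 bytes = 1,000 bytes
580,181 / 1,000 = 580.18 kB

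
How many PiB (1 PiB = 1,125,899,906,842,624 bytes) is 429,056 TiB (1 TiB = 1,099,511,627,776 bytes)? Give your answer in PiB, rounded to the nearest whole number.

429,056 TiB = 429,056 × 2^40 bytes = 471,752,060,967,059,456 bytes
1 PiB = 1,125,899,906,842,624 bytes
471,752,060,967,059,456 / 1,125,899,906,842,624 = 419 PiB

419 PiB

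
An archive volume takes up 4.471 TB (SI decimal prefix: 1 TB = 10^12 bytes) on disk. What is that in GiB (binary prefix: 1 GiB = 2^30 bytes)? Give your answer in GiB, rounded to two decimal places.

4,163.94 GiB

4.471 TB × 1,000,000,000,000 bytes/TB = 4,471,000,000,000 bytes
1 GiB = 1,073,741,824 bytes
4,471,000,000,000 / 1,073,741,824 = 4,163.94 GiB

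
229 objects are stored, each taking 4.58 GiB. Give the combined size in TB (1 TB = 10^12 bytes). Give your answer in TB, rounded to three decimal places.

1.126 TB

Total = 229 × 4.58 GiB = 1048.82 GiB
= 1048.82 × 1,073,741,824 bytes = 1,126,161,899,847.68 bytes
1 TB = 1,000,000,000,000 bytes
1,126,161,899,847.68 / 1,000,000,000,000 = 1.126 TB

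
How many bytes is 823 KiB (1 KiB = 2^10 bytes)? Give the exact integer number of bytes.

842,752 bytes

823 × 1,024 = 842,752 bytes  (1 KiB = 2^10 bytes)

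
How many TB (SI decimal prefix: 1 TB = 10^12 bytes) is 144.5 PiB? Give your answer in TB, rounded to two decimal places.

162,692.54 TB

144.5 PiB = 144.5 × 2^50 bytes = 162,692,536,538,759,168 bytes
1 TB = 1,000,000,000,000 bytes
162,692,536,538,759,168 / 1,000,000,000,000 = 162,692.54 TB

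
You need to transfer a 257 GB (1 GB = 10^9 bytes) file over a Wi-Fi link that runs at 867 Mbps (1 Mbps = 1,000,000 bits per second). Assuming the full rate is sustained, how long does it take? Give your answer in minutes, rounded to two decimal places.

39.52 minutes

257 GB = 257,000,000,000 bytes = 2,056,000,000,000 bits
867 Mbps = 867,000,000 bits/s
time = 2,056,000,000,000 / 867,000,000 = 2,371.396 s
2,371.396 s / 60 = 39.52 minutes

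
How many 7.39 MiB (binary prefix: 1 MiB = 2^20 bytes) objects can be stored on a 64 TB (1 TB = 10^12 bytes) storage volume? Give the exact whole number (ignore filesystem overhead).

8,259,155

Capacity: 64 TB = 64,000,000,000,000 bytes
Per item: 7.39 MiB = 7,748,976.64 bytes
⌊64,000,000,000,000 / 7,748,976.64⌋ = 8,259,155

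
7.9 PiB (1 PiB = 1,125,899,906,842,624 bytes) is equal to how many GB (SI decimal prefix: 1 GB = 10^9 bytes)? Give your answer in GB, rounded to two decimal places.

7.9 PiB × 1,125,899,906,842,624 bytes/PiB = 8,894,609,264,056,729.6 bytes
1 GB = 10^9 bytes = 1,000,000,000 bytes
8,894,609,264,056,729.6 / 1,000,000,000 = 8,894,609.26 GB

8,894,609.26 GB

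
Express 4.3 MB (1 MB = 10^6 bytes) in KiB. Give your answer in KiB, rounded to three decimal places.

4,199.219 KiB

4.3 MB × 1,000,000 bytes/MB = 4,300,000 bytes
1 KiB = 1,024 bytes
4,300,000 / 1,024 = 4,199.219 KiB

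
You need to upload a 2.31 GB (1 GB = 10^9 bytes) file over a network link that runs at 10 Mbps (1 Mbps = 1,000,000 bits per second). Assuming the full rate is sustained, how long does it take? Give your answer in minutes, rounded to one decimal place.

30.8 minutes

2.31 GB = 2,310,000,000 bytes = 18,480,000,000 bits
10 Mbps = 10,000,000 bits/s
time = 18,480,000,000 / 10,000,000 = 1,848.00 s
1,848.00 s / 60 = 30.8 minutes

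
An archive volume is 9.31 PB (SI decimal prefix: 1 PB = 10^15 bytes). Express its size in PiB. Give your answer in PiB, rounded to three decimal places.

8.269 PiB

9.31 PB = 9.31 × 10^15 bytes = 9,310,000,000,000,000 bytes
1 PiB = 1,125,899,906,842,624 bytes
9,310,000,000,000,000 / 1,125,899,906,842,624 = 8.269 PiB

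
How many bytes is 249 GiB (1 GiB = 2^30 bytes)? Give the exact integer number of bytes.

267,361,714,176 bytes

249 × 1,073,741,824 = 267,361,714,176 bytes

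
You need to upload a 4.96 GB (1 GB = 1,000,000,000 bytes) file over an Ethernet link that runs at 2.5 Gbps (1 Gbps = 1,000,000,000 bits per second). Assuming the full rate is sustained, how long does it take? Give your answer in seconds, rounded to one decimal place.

15.9 seconds

4.96 GB = 4,960,000,000 bytes = 39,680,000,000 bits
2.5 Gbps = 2,500,000,000 bits/s
time = 39,680,000,000 / 2,500,000,000 = 15.9 s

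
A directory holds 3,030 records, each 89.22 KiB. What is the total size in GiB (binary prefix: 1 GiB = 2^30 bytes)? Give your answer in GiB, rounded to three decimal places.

0.258 GiB

Total = 3,030 × 89.22 KiB = 270336.6 KiB
= 270336.6 × 1,024 bytes = 276,824,678.4 bytes
1 GiB = 1,073,741,824 bytes
276,824,678.4 / 1,073,741,824 = 0.258 GiB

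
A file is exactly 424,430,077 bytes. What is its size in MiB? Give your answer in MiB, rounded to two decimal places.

404.77 MiB

424,430,077 bytes given.
1 MiB = 2^20 bytes = 1,048,576 bytes
424,430,077 / 1,048,576 = 404.77 MiB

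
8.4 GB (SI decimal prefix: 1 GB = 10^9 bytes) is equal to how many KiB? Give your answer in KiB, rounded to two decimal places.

8,203,125.00 KiB

8.4 GB = 8.4 × 10^9 bytes = 8,400,000,000 bytes
1 KiB = 2^10 bytes = 1,024 bytes
8,400,000,000 / 1,024 = 8,203,125.00 KiB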